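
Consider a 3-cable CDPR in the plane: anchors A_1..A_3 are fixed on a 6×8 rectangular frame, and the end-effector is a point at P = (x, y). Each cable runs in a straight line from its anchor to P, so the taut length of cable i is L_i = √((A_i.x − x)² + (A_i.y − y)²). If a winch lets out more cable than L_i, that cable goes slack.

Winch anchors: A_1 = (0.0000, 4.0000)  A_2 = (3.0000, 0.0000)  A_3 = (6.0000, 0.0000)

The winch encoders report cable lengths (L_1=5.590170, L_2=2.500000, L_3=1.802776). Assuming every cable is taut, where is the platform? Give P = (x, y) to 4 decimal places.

(5.0000, 1.5000)

expand ‖A_i−P‖²=L_i² and subtract eq 1 (q_i ≔ ‖A_i‖²−L_i²)
q_1 = 0.0000+16.0000−31.2500 = -15.2500
eq1−eq2 → [-6.0000  8.0000]·P = -18.0000
eq1−eq3 → [-12.0000  8.0000]·P = -48.0000
2×2 solve → P = (5.0000, 1.5000)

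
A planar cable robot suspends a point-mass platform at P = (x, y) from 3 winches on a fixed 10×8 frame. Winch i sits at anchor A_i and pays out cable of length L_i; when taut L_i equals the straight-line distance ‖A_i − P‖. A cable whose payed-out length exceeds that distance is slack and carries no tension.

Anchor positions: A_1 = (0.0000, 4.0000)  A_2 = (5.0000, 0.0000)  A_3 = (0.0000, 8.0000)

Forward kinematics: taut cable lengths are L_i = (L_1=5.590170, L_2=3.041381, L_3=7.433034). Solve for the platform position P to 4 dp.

(5.5000, 3.0000)

expand ‖A_i−P‖²=L_i² and subtract eq 1 (c_i ≔ ‖A_i‖²−L_i²)
c_1 = 0.0000+16.0000−31.2500 = -15.2500
eq1−eq2 → [-10.0000  8.0000]·P = -31.0000
eq1−eq3 → [0.0000  -8.0000]·P = -24.0000
2×2 solve → P = (5.5000, 3.0000)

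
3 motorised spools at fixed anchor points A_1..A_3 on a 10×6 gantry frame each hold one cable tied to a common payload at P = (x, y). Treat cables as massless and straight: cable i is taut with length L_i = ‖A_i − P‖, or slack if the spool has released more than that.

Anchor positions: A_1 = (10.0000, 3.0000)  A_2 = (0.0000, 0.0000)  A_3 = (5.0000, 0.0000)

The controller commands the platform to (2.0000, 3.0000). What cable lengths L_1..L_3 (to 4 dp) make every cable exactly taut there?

cable 1: Δx=8.0000, Δy=0.0000; L_1 = √(Δx²+Δy²) = 8.0000
cable 2: Δx=-2.0000, Δy=-3.0000; L_2 = √(Δx²+Δy²) = 3.6056
cable 3: Δx=3.0000, Δy=-3.0000; L_3 = √(Δx²+Δy²) = 4.2426

(8.0000, 3.6056, 4.2426)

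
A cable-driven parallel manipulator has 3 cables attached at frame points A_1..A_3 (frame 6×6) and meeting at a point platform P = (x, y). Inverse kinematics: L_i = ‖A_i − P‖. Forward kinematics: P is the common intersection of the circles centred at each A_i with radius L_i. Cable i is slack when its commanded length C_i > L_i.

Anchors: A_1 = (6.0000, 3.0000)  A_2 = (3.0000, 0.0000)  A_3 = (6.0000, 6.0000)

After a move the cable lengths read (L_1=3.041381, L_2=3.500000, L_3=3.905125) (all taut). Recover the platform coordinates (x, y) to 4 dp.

circle eqns → linear via eq_j − eq_1; set q_j = A_j·A_j − L_j²
q_1 = 36.0000+9.0000−9.2500 = 35.7500
6.0000·x + 6.0000·y = q_1−q_2 = 39.0000
0.0000·x − 6.0000·y = q_1−q_3 = -21.0000
solve first two rows → x=3.0000, y=3.5000

(3.0000, 3.5000)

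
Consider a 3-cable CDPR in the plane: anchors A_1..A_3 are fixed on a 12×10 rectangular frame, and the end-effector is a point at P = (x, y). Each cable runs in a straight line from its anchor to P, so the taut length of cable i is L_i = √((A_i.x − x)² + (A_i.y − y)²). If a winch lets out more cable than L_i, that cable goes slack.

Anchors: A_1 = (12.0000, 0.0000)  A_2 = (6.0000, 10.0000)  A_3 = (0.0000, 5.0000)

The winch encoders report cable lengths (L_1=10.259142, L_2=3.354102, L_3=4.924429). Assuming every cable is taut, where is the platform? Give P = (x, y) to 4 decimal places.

each cable: (A_i−P)·(A_i−P) = L_i²; let q_i = ‖A_i‖²−L_i²
q_1 = 144.0000+0.0000−105.2500 = 38.7500
row 1: 12.0000x − 20.0000y = -86.0000  (q_2=124.7500)
row 2: 24.0000x − 10.0000y = 38.0000  (q_3=0.7500)
Cramer on rows 1–2 → x = 4.5000, y = 7.0000

(4.5000, 7.0000)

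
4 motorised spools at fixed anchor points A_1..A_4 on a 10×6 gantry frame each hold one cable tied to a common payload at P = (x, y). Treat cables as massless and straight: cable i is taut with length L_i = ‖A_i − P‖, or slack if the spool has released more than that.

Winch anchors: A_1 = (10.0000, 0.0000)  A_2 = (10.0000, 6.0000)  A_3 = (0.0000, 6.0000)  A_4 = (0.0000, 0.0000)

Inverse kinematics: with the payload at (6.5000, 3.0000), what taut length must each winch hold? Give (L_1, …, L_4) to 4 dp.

cable 1: Δx=3.5000, Δy=-3.0000; L_1 = √(Δx²+Δy²) = 4.6098
cable 2: Δx=3.5000, Δy=3.0000; L_2 = √(Δx²+Δy²) = 4.6098
cable 3: Δx=-6.5000, Δy=3.0000; L_3 = √(Δx²+Δy²) = 7.1589
cable 4: Δx=-6.5000, Δy=-3.0000; L_4 = √(Δx²+Δy²) = 7.1589

(4.6098, 4.6098, 7.1589, 7.1589)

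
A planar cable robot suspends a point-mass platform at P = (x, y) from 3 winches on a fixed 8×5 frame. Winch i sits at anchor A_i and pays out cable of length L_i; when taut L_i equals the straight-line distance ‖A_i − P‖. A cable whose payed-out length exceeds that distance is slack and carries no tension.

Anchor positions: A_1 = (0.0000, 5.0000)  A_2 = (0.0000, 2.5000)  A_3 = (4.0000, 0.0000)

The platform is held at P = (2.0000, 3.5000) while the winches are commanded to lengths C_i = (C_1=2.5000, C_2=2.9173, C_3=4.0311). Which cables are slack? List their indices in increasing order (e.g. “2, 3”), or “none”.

2

i=1: geometric 2.5000 vs commanded 2.5000 ⇒ taut
i=2: geometric 2.2361 vs commanded 2.9173 ⇒ slack
i=3: geometric 4.0311 vs commanded 4.0311 ⇒ taut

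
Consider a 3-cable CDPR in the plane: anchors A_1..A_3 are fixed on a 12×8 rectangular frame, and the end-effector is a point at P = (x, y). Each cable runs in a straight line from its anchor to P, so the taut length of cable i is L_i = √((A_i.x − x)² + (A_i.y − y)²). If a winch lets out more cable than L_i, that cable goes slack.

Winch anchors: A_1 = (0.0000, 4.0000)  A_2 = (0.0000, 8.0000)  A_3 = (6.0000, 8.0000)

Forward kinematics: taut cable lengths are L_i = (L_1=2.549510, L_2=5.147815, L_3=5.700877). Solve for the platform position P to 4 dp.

circle eqns → linear via eq_j − eq_1; set k_j = A_j·A_j − L_j²
k_1 = 0.0000+16.0000−6.5000 = 9.5000
0.0000·x − 8.0000·y = k_1−k_2 = -28.0000
-12.0000·x − 8.0000·y = k_1−k_3 = -58.0000
solve first two rows → x=2.5000, y=3.5000

(2.5000, 3.5000)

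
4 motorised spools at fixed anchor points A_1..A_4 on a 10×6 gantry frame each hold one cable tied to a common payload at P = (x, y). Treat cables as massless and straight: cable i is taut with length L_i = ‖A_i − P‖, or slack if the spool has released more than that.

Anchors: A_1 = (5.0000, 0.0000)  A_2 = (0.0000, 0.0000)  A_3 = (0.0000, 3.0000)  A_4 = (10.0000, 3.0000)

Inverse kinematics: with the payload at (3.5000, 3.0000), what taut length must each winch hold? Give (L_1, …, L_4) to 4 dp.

L_1 = √((5.0000−3.5000)² + (0.0000−3.0000)²) = 3.3541
L_2 = √((0.0000−3.5000)² + (0.0000−3.0000)²) = 4.6098
L_3 = √((0.0000−3.5000)² + (3.0000−3.0000)²) = 3.5000
L_4 = √((10.0000−3.5000)² + (3.0000−3.0000)²) = 6.5000

(3.3541, 4.6098, 3.5000, 6.5000)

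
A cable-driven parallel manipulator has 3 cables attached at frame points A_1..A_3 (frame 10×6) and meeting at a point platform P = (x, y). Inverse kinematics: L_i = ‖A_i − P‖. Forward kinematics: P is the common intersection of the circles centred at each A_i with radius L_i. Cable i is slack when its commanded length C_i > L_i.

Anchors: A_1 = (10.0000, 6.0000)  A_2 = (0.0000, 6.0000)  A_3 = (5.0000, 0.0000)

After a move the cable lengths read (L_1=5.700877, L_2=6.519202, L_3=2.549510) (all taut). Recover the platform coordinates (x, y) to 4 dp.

each cable: (A_i−P)·(A_i−P) = L_i²; let k_i = ‖A_i‖²−L_i²
k_1 = 100.0000+36.0000−32.5000 = 103.5000
row 1: 20.0000x + 0.0000y = 110.0000  (k_2=-6.5000)
row 2: 10.0000x + 12.0000y = 85.0000  (k_3=18.5000)
Cramer on rows 1–2 → x = 5.5000, y = 2.5000

(5.5000, 2.5000)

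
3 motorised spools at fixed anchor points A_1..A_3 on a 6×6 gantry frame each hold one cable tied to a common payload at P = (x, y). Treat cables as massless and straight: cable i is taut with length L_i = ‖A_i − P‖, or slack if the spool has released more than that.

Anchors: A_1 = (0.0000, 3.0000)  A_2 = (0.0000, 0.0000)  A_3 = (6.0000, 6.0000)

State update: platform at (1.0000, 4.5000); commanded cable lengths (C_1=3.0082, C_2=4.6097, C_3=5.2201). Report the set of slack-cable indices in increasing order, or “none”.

1

i=1: geometric 1.8028 vs commanded 3.0082 ⇒ slack
i=2: geometric 4.6098 vs commanded 4.6097 ⇒ taut
i=3: geometric 5.2202 vs commanded 5.2201 ⇒ taut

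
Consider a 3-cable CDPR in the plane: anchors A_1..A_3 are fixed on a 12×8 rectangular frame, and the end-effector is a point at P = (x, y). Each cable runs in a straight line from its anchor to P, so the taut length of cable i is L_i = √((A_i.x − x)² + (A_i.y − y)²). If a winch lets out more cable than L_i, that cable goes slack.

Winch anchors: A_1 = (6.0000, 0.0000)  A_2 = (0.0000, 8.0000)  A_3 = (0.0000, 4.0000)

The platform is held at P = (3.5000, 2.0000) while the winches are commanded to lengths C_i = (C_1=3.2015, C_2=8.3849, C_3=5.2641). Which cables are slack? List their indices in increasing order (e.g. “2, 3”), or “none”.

2, 3

cable 1: L_1 = ‖A_1−P‖ = 3.2016;  C_1 = 3.2015 → taut
cable 2: L_2 = ‖A_2−P‖ = 6.9462;  C_2 = 8.3849 → slack
cable 3: L_3 = ‖A_3−P‖ = 4.0311;  C_3 = 5.2641 → slack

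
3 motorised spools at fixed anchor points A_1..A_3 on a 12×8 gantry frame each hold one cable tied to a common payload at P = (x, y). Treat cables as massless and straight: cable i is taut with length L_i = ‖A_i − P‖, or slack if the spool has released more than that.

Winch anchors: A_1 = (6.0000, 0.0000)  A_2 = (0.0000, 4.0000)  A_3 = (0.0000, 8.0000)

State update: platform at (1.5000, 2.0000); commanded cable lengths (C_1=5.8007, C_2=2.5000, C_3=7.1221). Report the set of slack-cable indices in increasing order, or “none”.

cable 1: L_1 = ‖A_1−P‖ = 4.9244;  C_1 = 5.8007 → slack
cable 2: L_2 = ‖A_2−P‖ = 2.5000;  C_2 = 2.5000 → taut
cable 3: L_3 = ‖A_3−P‖ = 6.1847;  C_3 = 7.1221 → slack

1, 3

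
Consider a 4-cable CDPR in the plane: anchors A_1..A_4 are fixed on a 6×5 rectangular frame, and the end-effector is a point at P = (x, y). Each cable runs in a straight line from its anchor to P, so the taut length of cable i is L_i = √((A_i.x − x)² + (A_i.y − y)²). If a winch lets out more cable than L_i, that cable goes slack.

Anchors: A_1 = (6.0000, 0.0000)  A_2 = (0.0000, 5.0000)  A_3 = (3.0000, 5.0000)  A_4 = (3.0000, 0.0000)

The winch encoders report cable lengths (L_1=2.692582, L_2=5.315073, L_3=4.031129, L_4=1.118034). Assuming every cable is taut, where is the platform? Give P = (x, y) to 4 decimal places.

each cable: (A_i−P)·(A_i−P) = L_i²; let k_i = ‖A_i‖²−L_i²
k_1 = 36.0000+0.0000−7.2500 = 28.7500
row 1: 12.0000x − 10.0000y = 32.0000  (k_2=-3.2500)
row 2: 6.0000x − 10.0000y = 11.0000  (k_3=17.7500)
row 3: 6.0000x + 0.0000y = 21.0000  (k_4=7.7500)
Cramer on rows 1–2 → x = 3.5000, y = 1.0000
check cable 4: ‖A_4−P‖² = 1.2500 ≈ L_4² = 1.2500 ✓

(3.5000, 1.0000)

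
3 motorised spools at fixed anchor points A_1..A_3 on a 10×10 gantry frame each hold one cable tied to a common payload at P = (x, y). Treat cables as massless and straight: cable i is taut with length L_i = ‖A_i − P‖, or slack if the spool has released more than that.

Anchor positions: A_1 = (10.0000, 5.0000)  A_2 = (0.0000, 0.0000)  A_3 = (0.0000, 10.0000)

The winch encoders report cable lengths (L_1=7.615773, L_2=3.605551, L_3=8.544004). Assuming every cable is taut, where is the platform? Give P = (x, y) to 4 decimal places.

each cable: (A_i−P)·(A_i−P) = L_i²; let q_i = ‖A_i‖²−L_i²
q_1 = 100.0000+25.0000−58.0000 = 67.0000
row 1: 20.0000x + 10.0000y = 80.0000  (q_2=-13.0000)
row 2: 20.0000x − 10.0000y = 40.0000  (q_3=27.0000)
Cramer on rows 1–2 → x = 3.0000, y = 2.0000

(3.0000, 2.0000)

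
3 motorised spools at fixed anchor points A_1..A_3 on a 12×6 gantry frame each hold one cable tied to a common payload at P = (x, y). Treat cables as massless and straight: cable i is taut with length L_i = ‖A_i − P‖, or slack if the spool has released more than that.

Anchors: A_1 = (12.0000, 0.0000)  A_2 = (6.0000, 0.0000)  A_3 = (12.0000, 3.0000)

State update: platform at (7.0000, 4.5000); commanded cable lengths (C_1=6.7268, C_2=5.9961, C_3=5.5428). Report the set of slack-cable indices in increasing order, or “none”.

cable 1: √((5.0000)²+(-4.5000)²)=6.7268, C_1=6.7268: taut
cable 2: √((-1.0000)²+(-4.5000)²)=4.6098, C_2=5.9961: slack
cable 3: √((5.0000)²+(-1.5000)²)=5.2202, C_3=5.5428: slack

2, 3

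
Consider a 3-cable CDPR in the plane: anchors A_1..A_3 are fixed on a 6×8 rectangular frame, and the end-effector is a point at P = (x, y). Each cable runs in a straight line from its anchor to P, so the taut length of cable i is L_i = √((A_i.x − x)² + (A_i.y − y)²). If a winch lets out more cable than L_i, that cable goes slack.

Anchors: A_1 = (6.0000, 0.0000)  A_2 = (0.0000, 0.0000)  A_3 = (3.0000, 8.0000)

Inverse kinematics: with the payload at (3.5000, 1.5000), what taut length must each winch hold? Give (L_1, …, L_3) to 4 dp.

L_1: Δ = A_1−P = (2.5000, -1.5000) → ‖Δ‖ = √8.5000 = 2.9155
L_2: Δ = A_2−P = (-3.5000, -1.5000) → ‖Δ‖ = √14.5000 = 3.8079
L_3: Δ = A_3−P = (-0.5000, 6.5000) → ‖Δ‖ = √42.5000 = 6.5192

(2.9155, 3.8079, 6.5192)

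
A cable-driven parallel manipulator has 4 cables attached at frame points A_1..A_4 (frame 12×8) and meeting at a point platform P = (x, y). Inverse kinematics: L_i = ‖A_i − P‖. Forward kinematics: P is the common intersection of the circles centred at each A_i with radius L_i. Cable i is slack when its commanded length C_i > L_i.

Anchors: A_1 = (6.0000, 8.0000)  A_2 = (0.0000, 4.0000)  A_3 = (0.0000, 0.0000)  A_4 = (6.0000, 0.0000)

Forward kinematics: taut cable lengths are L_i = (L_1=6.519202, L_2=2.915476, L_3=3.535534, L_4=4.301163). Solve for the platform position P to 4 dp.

expand ‖A_i−P‖²=L_i² and subtract eq 1 (q_i ≔ ‖A_i‖²−L_i²)
q_1 = 36.0000+64.0000−42.5000 = 57.5000
eq1−eq2 → [12.0000  8.0000]·P = 50.0000
eq1−eq3 → [12.0000  16.0000]·P = 70.0000
eq1−eq4 → [0.0000  16.0000]·P = 40.0000
2×2 solve → P = (2.5000, 2.5000)
check cable 4: ‖A_4−P‖² = 18.5000 ≈ L_4² = 18.5000 ✓

(2.5000, 2.5000)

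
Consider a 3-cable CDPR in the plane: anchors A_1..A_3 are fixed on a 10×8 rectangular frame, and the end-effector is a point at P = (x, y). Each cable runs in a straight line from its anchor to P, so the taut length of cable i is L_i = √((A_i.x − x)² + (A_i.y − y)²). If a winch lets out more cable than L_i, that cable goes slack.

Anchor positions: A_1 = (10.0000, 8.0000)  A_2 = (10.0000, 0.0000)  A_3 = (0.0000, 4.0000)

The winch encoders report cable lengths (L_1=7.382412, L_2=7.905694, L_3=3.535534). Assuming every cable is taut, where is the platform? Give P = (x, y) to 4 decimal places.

expand ‖A_i−P‖²=L_i² and subtract eq 1 (c_i ≔ ‖A_i‖²−L_i²)
c_1 = 100.0000+64.0000−54.5000 = 109.5000
eq1−eq2 → [0.0000  16.0000]·P = 72.0000
eq1−eq3 → [20.0000  8.0000]·P = 106.0000
2×2 solve → P = (3.5000, 4.5000)

(3.5000, 4.5000)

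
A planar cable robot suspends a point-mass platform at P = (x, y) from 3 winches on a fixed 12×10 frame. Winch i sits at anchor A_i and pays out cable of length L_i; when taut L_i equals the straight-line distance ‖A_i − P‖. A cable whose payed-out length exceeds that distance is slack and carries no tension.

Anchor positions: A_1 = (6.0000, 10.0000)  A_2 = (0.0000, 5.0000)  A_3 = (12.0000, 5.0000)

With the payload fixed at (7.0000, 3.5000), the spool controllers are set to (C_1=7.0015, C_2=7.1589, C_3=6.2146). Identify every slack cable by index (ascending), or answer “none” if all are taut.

1, 3

cable 1: √((-1.0000)²+(6.5000)²)=6.5765, C_1=7.0015: slack
cable 2: √((-7.0000)²+(1.5000)²)=7.1589, C_2=7.1589: taut
cable 3: √((5.0000)²+(1.5000)²)=5.2202, C_3=6.2146: slack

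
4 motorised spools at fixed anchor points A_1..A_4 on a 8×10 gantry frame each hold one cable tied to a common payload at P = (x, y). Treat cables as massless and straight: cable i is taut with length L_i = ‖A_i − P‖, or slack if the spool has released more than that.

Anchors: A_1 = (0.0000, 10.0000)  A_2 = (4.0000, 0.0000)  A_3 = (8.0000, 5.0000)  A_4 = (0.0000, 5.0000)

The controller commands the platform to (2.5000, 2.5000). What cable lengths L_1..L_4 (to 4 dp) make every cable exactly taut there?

cable 1: Δx=-2.5000, Δy=7.5000; L_1 = √(Δx²+Δy²) = 7.9057
cable 2: Δx=1.5000, Δy=-2.5000; L_2 = √(Δx²+Δy²) = 2.9155
cable 3: Δx=5.5000, Δy=2.5000; L_3 = √(Δx²+Δy²) = 6.0415
cable 4: Δx=-2.5000, Δy=2.5000; L_4 = √(Δx²+Δy²) = 3.5355

(7.9057, 2.9155, 6.0415, 3.5355)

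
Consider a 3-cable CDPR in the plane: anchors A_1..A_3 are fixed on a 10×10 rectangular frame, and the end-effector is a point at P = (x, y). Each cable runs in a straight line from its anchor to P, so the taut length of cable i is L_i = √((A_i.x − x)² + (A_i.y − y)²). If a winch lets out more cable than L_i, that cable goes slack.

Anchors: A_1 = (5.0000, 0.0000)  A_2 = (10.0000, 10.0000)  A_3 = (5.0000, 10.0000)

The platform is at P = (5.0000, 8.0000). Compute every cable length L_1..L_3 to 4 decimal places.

L_1 = √((5.0000−5.0000)² + (0.0000−8.0000)²) = 8.0000
L_2 = √((10.0000−5.0000)² + (10.0000−8.0000)²) = 5.3852
L_3 = √((5.0000−5.0000)² + (10.0000−8.0000)²) = 2.0000

(8.0000, 5.3852, 2.0000)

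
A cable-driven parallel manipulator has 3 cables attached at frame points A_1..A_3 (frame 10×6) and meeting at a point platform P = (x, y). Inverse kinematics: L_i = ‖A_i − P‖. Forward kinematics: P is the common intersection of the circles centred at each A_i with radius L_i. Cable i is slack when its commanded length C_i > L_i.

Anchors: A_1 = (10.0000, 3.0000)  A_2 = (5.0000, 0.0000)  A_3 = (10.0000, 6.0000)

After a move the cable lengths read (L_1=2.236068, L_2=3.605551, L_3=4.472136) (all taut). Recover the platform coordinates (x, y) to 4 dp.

each cable: (A_i−P)·(A_i−P) = L_i²; let k_i = ‖A_i‖²−L_i²
k_1 = 100.0000+9.0000−5.0000 = 104.0000
row 1: 10.0000x + 6.0000y = 92.0000  (k_2=12.0000)
row 2: 0.0000x − 6.0000y = -12.0000  (k_3=116.0000)
Cramer on rows 1–2 → x = 8.0000, y = 2.0000

(8.0000, 2.0000)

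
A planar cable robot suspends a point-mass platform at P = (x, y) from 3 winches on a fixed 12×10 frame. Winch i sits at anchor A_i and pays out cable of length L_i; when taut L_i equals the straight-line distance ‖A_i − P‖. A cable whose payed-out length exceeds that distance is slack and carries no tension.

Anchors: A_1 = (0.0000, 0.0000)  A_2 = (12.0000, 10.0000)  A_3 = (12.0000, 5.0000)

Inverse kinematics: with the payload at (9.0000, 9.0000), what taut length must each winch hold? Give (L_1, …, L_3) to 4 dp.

L_1: Δ = A_1−P = (-9.0000, -9.0000) → ‖Δ‖ = √162.0000 = 12.7279
L_2: Δ = A_2−P = (3.0000, 1.0000) → ‖Δ‖ = √10.0000 = 3.1623
L_3: Δ = A_3−P = (3.0000, -4.0000) → ‖Δ‖ = √25.0000 = 5.0000

(12.7279, 3.1623, 5.0000)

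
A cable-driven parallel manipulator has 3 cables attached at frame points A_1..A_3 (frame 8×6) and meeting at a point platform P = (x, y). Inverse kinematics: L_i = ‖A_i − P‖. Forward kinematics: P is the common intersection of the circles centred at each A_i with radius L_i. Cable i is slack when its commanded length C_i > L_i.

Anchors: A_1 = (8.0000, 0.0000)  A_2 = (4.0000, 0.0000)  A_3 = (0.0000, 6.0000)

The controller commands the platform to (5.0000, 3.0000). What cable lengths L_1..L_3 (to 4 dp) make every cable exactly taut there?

(4.2426, 3.1623, 5.8310)

L_1 = √((8.0000−5.0000)² + (0.0000−3.0000)²) = 4.2426
L_2 = √((4.0000−5.0000)² + (0.0000−3.0000)²) = 3.1623
L_3 = √((0.0000−5.0000)² + (6.0000−3.0000)²) = 5.8310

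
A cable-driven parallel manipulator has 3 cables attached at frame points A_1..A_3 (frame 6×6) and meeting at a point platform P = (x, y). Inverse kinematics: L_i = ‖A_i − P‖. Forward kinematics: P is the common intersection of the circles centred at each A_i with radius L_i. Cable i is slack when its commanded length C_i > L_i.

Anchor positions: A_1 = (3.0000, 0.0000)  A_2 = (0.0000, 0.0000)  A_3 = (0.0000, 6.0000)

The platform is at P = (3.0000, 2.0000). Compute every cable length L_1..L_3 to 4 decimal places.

(2.0000, 3.6056, 5.0000)

L_1: Δ = A_1−P = (0.0000, -2.0000) → ‖Δ‖ = √4.0000 = 2.0000
L_2: Δ = A_2−P = (-3.0000, -2.0000) → ‖Δ‖ = √13.0000 = 3.6056
L_3: Δ = A_3−P = (-3.0000, 4.0000) → ‖Δ‖ = √25.0000 = 5.0000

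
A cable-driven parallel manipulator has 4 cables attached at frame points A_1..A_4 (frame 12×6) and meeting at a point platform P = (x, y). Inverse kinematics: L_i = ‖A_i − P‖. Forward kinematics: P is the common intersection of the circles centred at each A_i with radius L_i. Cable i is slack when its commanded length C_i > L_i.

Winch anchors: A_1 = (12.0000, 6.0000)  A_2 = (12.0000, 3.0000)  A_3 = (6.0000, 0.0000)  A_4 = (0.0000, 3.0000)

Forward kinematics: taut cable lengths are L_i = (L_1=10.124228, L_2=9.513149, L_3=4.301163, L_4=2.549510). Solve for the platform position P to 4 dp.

(2.5000, 2.5000)

expand ‖A_i−P‖²=L_i² and subtract eq 1 (c_i ≔ ‖A_i‖²−L_i²)
c_1 = 144.0000+36.0000−102.5000 = 77.5000
eq1−eq2 → [0.0000  6.0000]·P = 15.0000
eq1−eq3 → [12.0000  12.0000]·P = 60.0000
eq1−eq4 → [24.0000  6.0000]·P = 75.0000
2×2 solve → P = (2.5000, 2.5000)
check cable 4: ‖A_4−P‖² = 6.5000 ≈ L_4² = 6.5000 ✓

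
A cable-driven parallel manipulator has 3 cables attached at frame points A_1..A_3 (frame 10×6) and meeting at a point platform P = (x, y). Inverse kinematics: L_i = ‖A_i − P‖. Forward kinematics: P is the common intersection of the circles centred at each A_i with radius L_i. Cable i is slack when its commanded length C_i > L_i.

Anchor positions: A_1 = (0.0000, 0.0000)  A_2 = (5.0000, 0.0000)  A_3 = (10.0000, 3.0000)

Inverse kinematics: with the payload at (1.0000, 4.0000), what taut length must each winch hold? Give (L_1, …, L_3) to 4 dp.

(4.1231, 5.6569, 9.0554)

cable 1: Δx=-1.0000, Δy=-4.0000; L_1 = √(Δx²+Δy²) = 4.1231
cable 2: Δx=4.0000, Δy=-4.0000; L_2 = √(Δx²+Δy²) = 5.6569
cable 3: Δx=9.0000, Δy=-1.0000; L_3 = √(Δx²+Δy²) = 9.0554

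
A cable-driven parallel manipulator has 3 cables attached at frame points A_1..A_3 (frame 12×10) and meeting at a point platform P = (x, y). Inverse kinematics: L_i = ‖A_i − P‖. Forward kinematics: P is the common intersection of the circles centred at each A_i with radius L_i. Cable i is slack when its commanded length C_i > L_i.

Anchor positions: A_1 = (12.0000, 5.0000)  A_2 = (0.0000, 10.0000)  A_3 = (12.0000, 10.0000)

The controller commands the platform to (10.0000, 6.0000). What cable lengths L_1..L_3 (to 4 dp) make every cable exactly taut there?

L_1: Δ = A_1−P = (2.0000, -1.0000) → ‖Δ‖ = √5.0000 = 2.2361
L_2: Δ = A_2−P = (-10.0000, 4.0000) → ‖Δ‖ = √116.0000 = 10.7703
L_3: Δ = A_3−P = (2.0000, 4.0000) → ‖Δ‖ = √20.0000 = 4.4721

(2.2361, 10.7703, 4.4721)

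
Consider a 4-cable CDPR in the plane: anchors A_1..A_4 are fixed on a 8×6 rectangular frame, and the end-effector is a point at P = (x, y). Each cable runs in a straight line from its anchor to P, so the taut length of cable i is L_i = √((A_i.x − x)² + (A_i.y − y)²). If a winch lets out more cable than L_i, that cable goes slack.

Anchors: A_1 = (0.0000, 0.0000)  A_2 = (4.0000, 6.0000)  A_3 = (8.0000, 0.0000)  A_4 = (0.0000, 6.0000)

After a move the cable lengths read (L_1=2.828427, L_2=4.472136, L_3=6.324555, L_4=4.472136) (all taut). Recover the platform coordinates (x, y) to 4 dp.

expand ‖A_i−P‖²=L_i² and subtract eq 1 (c_i ≔ ‖A_i‖²−L_i²)
c_1 = 0.0000+0.0000−8.0000 = -8.0000
eq1−eq2 → [-8.0000  -12.0000]·P = -40.0000
eq1−eq3 → [-16.0000  0.0000]·P = -32.0000
eq1−eq4 → [0.0000  -12.0000]·P = -24.0000
2×2 solve → P = (2.0000, 2.0000)
check cable 4: ‖A_4−P‖² = 20.0000 ≈ L_4² = 20.0000 ✓

(2.0000, 2.0000)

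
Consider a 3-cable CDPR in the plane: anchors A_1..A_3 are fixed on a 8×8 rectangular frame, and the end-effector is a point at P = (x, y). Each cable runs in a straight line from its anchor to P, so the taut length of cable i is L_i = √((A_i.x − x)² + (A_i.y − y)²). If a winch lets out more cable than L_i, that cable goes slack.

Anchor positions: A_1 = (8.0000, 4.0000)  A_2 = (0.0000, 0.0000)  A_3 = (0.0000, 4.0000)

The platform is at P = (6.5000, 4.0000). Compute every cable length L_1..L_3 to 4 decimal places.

(1.5000, 7.6322, 6.5000)

cable 1: Δx=1.5000, Δy=0.0000; L_1 = √(Δx²+Δy²) = 1.5000
cable 2: Δx=-6.5000, Δy=-4.0000; L_2 = √(Δx²+Δy²) = 7.6322
cable 3: Δx=-6.5000, Δy=0.0000; L_3 = √(Δx²+Δy²) = 6.5000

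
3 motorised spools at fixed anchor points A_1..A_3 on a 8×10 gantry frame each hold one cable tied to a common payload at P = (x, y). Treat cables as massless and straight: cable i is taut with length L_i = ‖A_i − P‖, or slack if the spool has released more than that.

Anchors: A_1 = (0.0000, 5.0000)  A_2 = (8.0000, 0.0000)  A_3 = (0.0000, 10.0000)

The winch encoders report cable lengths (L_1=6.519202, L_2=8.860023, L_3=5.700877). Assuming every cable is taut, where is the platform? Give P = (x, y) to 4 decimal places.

(5.5000, 8.5000)

circle eqns → linear via eq_j − eq_1; set c_j = A_j·A_j − L_j²
c_1 = 0.0000+25.0000−42.5000 = -17.5000
-16.0000·x + 10.0000·y = c_1−c_2 = -3.0000
0.0000·x − 10.0000·y = c_1−c_3 = -85.0000
solve first two rows → x=5.5000, y=8.5000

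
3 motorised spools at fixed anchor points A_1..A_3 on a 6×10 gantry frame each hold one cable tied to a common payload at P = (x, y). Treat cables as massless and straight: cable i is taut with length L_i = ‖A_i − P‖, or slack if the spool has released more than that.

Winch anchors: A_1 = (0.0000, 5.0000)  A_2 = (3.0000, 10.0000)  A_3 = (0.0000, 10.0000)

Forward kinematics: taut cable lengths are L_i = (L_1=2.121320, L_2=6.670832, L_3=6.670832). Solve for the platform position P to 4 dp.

(1.5000, 3.5000)

each cable: (A_i−P)·(A_i−P) = L_i²; let c_i = ‖A_i‖²−L_i²
c_1 = 0.0000+25.0000−4.5000 = 20.5000
row 1: -6.0000x − 10.0000y = -44.0000  (c_2=64.5000)
row 2: 0.0000x − 10.0000y = -35.0000  (c_3=55.5000)
Cramer on rows 1–2 → x = 1.5000, y = 3.5000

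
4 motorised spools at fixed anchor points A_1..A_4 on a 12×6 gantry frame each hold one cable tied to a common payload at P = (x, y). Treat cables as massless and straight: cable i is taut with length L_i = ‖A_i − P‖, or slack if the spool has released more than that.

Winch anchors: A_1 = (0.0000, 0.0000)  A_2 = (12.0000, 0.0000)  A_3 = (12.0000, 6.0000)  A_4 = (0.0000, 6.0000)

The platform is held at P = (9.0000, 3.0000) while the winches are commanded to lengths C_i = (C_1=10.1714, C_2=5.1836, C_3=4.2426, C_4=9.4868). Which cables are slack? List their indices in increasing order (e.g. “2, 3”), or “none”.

cable 1: L_1 = ‖A_1−P‖ = 9.4868;  C_1 = 10.1714 → slack
cable 2: L_2 = ‖A_2−P‖ = 4.2426;  C_2 = 5.1836 → slack
cable 3: L_3 = ‖A_3−P‖ = 4.2426;  C_3 = 4.2426 → taut
cable 4: L_4 = ‖A_4−P‖ = 9.4868;  C_4 = 9.4868 → taut

1, 2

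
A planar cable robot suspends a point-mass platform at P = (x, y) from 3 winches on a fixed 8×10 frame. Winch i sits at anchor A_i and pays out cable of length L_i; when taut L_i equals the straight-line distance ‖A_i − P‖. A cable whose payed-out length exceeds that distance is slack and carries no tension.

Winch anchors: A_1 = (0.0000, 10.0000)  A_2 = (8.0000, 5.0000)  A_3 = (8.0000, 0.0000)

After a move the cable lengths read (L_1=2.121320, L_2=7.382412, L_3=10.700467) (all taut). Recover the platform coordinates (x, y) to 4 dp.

circle eqns → linear via eq_j − eq_1; set k_j = A_j·A_j − L_j²
k_1 = 0.0000+100.0000−4.5000 = 95.5000
-16.0000·x + 10.0000·y = k_1−k_2 = 61.0000
-16.0000·x + 20.0000·y = k_1−k_3 = 146.0000
solve first two rows → x=1.5000, y=8.5000

(1.5000, 8.5000)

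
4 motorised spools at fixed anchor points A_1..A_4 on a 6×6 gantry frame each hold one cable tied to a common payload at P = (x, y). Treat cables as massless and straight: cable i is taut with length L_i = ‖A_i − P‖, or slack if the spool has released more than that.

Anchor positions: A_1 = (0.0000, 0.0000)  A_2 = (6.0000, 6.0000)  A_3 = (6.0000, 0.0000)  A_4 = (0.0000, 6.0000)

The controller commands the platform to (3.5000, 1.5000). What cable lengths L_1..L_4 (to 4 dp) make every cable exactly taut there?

L_1 = √((0.0000−3.5000)² + (0.0000−1.5000)²) = 3.8079
L_2 = √((6.0000−3.5000)² + (6.0000−1.5000)²) = 5.1478
L_3 = √((6.0000−3.5000)² + (0.0000−1.5000)²) = 2.9155
L_4 = √((0.0000−3.5000)² + (6.0000−1.5000)²) = 5.7009

(3.8079, 5.1478, 2.9155, 5.7009)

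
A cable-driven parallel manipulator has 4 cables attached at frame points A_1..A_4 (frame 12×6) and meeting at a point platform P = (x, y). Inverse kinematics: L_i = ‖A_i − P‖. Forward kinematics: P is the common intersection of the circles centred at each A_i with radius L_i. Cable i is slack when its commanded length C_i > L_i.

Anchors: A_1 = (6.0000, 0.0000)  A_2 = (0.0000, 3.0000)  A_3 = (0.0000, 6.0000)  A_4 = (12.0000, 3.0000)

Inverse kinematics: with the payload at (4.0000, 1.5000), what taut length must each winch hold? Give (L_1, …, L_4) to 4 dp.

(2.5000, 4.2720, 6.0208, 8.1394)

L_1: Δ = A_1−P = (2.0000, -1.5000) → ‖Δ‖ = √6.2500 = 2.5000
L_2: Δ = A_2−P = (-4.0000, 1.5000) → ‖Δ‖ = √18.2500 = 4.2720
L_3: Δ = A_3−P = (-4.0000, 4.5000) → ‖Δ‖ = √36.2500 = 6.0208
L_4: Δ = A_4−P = (8.0000, 1.5000) → ‖Δ‖ = √66.2500 = 8.1394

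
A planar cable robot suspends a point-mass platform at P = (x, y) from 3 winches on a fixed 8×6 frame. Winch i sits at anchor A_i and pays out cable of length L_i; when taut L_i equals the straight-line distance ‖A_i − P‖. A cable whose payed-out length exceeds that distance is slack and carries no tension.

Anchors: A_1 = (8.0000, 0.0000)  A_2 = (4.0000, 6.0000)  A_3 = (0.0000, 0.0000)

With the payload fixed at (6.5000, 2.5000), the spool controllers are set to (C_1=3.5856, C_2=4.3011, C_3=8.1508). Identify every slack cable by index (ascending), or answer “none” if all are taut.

i=1: geometric 2.9155 vs commanded 3.5856 ⇒ slack
i=2: geometric 4.3012 vs commanded 4.3011 ⇒ taut
i=3: geometric 6.9642 vs commanded 8.1508 ⇒ slack

1, 3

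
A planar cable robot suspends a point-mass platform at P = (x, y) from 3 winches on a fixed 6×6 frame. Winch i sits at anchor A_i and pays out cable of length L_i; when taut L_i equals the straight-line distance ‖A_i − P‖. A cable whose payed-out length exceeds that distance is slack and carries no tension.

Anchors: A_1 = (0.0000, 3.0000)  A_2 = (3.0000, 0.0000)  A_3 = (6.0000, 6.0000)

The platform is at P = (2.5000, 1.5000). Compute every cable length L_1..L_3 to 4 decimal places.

(2.9155, 1.5811, 5.7009)

L_1: Δ = A_1−P = (-2.5000, 1.5000) → ‖Δ‖ = √8.5000 = 2.9155
L_2: Δ = A_2−P = (0.5000, -1.5000) → ‖Δ‖ = √2.5000 = 1.5811
L_3: Δ = A_3−P = (3.5000, 4.5000) → ‖Δ‖ = √32.5000 = 5.7009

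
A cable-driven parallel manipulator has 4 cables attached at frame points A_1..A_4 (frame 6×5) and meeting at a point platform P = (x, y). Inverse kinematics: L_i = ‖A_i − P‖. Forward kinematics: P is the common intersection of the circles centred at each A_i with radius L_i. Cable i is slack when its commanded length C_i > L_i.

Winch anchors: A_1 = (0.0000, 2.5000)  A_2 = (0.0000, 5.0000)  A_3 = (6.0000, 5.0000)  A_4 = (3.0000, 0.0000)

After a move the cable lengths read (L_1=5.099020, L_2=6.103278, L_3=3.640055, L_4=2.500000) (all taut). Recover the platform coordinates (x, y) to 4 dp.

(5.0000, 1.5000)

circle eqns → linear via eq_j − eq_1; set c_j = A_j·A_j − L_j²
c_1 = 0.0000+6.2500−26.0000 = -19.7500
0.0000·x − 5.0000·y = c_1−c_2 = -7.5000
-12.0000·x − 5.0000·y = c_1−c_3 = -67.5000
-6.0000·x + 5.0000·y = c_1−c_4 = -22.5000
solve first two rows → x=5.0000, y=1.5000
check cable 4: ‖A_4−P‖² = 6.2500 ≈ L_4² = 6.2500 ✓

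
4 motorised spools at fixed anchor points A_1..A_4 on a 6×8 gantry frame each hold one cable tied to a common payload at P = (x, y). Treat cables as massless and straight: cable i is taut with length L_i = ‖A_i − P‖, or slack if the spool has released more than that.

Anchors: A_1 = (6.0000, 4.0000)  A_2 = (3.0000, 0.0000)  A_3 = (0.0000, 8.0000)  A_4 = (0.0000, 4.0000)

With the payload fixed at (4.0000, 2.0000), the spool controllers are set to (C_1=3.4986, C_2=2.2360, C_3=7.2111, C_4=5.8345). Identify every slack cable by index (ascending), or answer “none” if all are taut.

1, 4

i=1: geometric 2.8284 vs commanded 3.4986 ⇒ slack
i=2: geometric 2.2361 vs commanded 2.2360 ⇒ taut
i=3: geometric 7.2111 vs commanded 7.2111 ⇒ taut
i=4: geometric 4.4721 vs commanded 5.8345 ⇒ slack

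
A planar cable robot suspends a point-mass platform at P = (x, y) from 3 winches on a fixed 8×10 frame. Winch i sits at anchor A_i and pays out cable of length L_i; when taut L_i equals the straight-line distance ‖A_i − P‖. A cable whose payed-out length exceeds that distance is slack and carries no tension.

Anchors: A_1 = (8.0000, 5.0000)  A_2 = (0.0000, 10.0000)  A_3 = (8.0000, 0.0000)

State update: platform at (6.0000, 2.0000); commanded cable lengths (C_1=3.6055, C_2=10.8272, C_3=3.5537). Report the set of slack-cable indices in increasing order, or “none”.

2, 3

cable 1: L_1 = ‖A_1−P‖ = 3.6056;  C_1 = 3.6055 → taut
cable 2: L_2 = ‖A_2−P‖ = 10.0000;  C_2 = 10.8272 → slack
cable 3: L_3 = ‖A_3−P‖ = 2.8284;  C_3 = 3.5537 → slack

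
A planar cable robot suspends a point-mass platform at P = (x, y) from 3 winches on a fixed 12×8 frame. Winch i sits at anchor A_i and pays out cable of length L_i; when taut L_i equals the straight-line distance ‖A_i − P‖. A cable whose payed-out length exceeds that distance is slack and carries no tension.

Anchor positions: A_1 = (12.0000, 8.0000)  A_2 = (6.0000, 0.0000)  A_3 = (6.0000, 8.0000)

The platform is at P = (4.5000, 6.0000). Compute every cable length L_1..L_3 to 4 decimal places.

(7.7621, 6.1847, 2.5000)

L_1: Δ = A_1−P = (7.5000, 2.0000) → ‖Δ‖ = √60.2500 = 7.7621
L_2: Δ = A_2−P = (1.5000, -6.0000) → ‖Δ‖ = √38.2500 = 6.1847
L_3: Δ = A_3−P = (1.5000, 2.0000) → ‖Δ‖ = √6.2500 = 2.5000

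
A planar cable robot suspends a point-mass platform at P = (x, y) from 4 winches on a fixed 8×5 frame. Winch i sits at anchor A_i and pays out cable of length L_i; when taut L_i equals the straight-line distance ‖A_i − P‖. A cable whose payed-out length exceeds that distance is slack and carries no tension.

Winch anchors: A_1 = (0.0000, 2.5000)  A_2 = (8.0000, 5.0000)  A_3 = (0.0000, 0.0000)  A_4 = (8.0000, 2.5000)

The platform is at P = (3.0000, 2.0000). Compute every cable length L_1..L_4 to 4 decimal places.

(3.0414, 5.8310, 3.6056, 5.0249)

L_1 = √((0.0000−3.0000)² + (2.5000−2.0000)²) = 3.0414
L_2 = √((8.0000−3.0000)² + (5.0000−2.0000)²) = 5.8310
L_3 = √((0.0000−3.0000)² + (0.0000−2.0000)²) = 3.6056
L_4 = √((8.0000−3.0000)² + (2.5000−2.0000)²) = 5.0249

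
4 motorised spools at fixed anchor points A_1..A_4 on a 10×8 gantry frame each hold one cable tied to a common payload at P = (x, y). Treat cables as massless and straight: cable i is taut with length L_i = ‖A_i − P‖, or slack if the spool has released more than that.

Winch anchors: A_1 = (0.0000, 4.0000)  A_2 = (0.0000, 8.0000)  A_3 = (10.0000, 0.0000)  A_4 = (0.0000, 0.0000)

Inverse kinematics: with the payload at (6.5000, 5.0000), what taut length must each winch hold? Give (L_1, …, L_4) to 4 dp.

L_1: Δ = A_1−P = (-6.5000, -1.0000) → ‖Δ‖ = √43.2500 = 6.5765
L_2: Δ = A_2−P = (-6.5000, 3.0000) → ‖Δ‖ = √51.2500 = 7.1589
L_3: Δ = A_3−P = (3.5000, -5.0000) → ‖Δ‖ = √37.2500 = 6.1033
L_4: Δ = A_4−P = (-6.5000, -5.0000) → ‖Δ‖ = √67.2500 = 8.2006

(6.5765, 7.1589, 6.1033, 8.2006)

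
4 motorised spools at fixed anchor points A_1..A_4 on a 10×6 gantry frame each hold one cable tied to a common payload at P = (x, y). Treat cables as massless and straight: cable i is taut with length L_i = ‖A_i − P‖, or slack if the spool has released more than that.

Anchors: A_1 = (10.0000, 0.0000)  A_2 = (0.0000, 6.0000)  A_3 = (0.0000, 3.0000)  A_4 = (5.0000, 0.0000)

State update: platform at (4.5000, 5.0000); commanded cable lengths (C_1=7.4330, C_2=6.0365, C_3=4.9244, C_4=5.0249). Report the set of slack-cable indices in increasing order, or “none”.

cable 1: √((5.5000)²+(-5.0000)²)=7.4330, C_1=7.4330: taut
cable 2: √((-4.5000)²+(1.0000)²)=4.6098, C_2=6.0365: slack
cable 3: √((-4.5000)²+(-2.0000)²)=4.9244, C_3=4.9244: taut
cable 4: √((0.5000)²+(-5.0000)²)=5.0249, C_4=5.0249: taut

2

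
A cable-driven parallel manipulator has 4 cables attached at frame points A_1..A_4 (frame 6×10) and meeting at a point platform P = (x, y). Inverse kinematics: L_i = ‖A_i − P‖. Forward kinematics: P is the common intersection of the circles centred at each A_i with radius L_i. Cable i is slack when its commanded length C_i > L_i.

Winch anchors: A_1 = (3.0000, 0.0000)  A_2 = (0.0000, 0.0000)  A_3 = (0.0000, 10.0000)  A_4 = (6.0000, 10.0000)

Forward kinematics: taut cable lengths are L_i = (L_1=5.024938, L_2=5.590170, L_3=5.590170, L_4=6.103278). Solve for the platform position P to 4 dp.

circle eqns → linear via eq_j − eq_1; set k_j = A_j·A_j − L_j²
k_1 = 9.0000+0.0000−25.2500 = -16.2500
6.0000·x + 0.0000·y = k_1−k_2 = 15.0000
6.0000·x − 20.0000·y = k_1−k_3 = -85.0000
-6.0000·x − 20.0000·y = k_1−k_4 = -115.0000
solve first two rows → x=2.5000, y=5.0000
check cable 4: ‖A_4−P‖² = 37.2500 ≈ L_4² = 37.2500 ✓

(2.5000, 5.0000)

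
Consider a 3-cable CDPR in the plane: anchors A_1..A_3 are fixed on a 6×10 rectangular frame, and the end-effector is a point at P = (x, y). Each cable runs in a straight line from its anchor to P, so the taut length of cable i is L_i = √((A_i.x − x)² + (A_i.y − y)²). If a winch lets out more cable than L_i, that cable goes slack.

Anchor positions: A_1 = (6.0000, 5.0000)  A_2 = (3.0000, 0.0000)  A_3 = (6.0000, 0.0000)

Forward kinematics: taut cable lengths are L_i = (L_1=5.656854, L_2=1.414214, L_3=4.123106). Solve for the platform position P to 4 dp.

(2.0000, 1.0000)

expand ‖A_i−P‖²=L_i² and subtract eq 1 (k_i ≔ ‖A_i‖²−L_i²)
k_1 = 36.0000+25.0000−32.0000 = 29.0000
eq1−eq2 → [6.0000  10.0000]·P = 22.0000
eq1−eq3 → [0.0000  10.0000]·P = 10.0000
2×2 solve → P = (2.0000, 1.0000)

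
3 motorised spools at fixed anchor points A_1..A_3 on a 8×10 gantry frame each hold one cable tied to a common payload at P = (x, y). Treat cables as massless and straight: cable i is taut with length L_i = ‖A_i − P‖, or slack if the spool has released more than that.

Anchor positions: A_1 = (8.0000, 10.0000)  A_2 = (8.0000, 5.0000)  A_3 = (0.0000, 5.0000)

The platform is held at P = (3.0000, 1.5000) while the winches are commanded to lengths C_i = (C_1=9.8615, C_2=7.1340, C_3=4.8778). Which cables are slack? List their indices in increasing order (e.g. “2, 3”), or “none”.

2, 3

i=1: geometric 9.8615 vs commanded 9.8615 ⇒ taut
i=2: geometric 6.1033 vs commanded 7.1340 ⇒ slack
i=3: geometric 4.6098 vs commanded 4.8778 ⇒ slack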